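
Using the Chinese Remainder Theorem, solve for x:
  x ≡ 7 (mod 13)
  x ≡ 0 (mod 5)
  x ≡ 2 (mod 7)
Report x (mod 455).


Moduli 13, 5, 7 are pairwise coprime; by CRT there is a unique solution modulo M = 13 · 5 · 7 = 455.
Solve pairwise, accumulating the modulus:
  Start with x ≡ 7 (mod 13).
  Combine with x ≡ 0 (mod 5): since gcd(13, 5) = 1, we get a unique residue mod 65.
    Write x = 7 + 13·t and substitute into x ≡ 0 (mod 5): 13·t ≡ 0 − 7 = -7 (mod 5).
    Reduce coefficients mod 5: 3·t ≡ 3 (mod 5).
    The inverse of 3 mod 5 is 2 (since 3·2 = 6 = 1·5 + 1), so t ≡ 2·3 = 6 ≡ 1 (mod 5).
    Then x = 7 + 13·1 = 20, valid modulo lcm(13, 5) = 65: x ≡ 20 (mod 65).
  Combine with x ≡ 2 (mod 7): since gcd(65, 7) = 1, we get a unique residue mod 455.
    Write x = 20 + 65·t and substitute into x ≡ 2 (mod 7): 65·t ≡ 2 − 20 = -18 (mod 7).
    Reduce coefficients mod 7: 2·t ≡ 3 (mod 7).
    The inverse of 2 mod 7 is 4 (since 2·4 = 8 = 1·7 + 1), so t ≡ 4·3 = 12 ≡ 5 (mod 7).
    Then x = 20 + 65·5 = 345, valid modulo lcm(65, 7) = 455: x ≡ 345 (mod 455).
Verify: 345 mod 13 = 7 ✓, 345 mod 5 = 0 ✓, 345 mod 7 = 2 ✓.

x ≡ 345 (mod 455).


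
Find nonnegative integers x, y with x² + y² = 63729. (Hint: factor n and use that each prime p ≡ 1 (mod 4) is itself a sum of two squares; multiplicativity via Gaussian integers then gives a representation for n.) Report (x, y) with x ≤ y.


Step 1: Factor n = 63729 = 3^2 · 73 · 97.
Step 2: Check the mod-4 condition on each prime factor: 3 ≡ 3 (mod 4), exponent 2 (must be even); 73 ≡ 1 (mod 4), exponent 1; 97 ≡ 1 (mod 4), exponent 1.
All primes ≡ 3 (mod 4) appear to even exponent (or don't appear), so by the two-squares theorem n IS expressible as a sum of two squares.
Step 3: Build a representation. Group n = k² · m with k = 3 and m = 73 · 97 = 7081 (a product of primes ≡ 1 (mod 4)); a representation of m scales to one of n via (k·x)² + (k·y)² = k²(x² + y²). Each prime p ≡ 1 (mod 4) is itself a sum of two squares; find a² by testing p − a² for a perfect square:
  73: 73 − 1² = 72, 73 − 2² = 69, 73 − 3² = 64 = 8² ⇒ 73 = 3² + 8².
  97: 97 − 1² = 96, 97 − 2² = 93, 97 − 3² = 88, 97 − 4² = 81 = 9² ⇒ 97 = 4² + 9².
  Combine using the Brahmagupta–Fibonacci identity (a² + b²)(c² + d²) = (ac − bd)² + (ad + bc)² = (ac + bd)² + (ad − bc)²:
  73 · 97 = 7081: from (3² + 8²)(4² + 9²), take (3·4 − 8·9, 3·9 + 8·4) = (12 − 72, 27 + 32) = (-60, 59); dropping signs (only squares matter) gives (60, 59); check 60² + 59² = 3600 + 3481 = 7081 ✓.
  Scale by k = 3: (3·60, 3·59) = (180, 177).
Step 4: Order so x ≤ y and verify: 177² + 180² = 31329 + 32400 = 63729 = n. ✓

n = 63729 = 177² + 180² (one valid representation with x ≤ y).


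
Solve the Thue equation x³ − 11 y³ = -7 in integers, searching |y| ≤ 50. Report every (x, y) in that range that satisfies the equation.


The equation is x³ - 11y³ = -7. For fixed y, x³ = 11·y³ − 7, so a solution requires the RHS to be a perfect cube.
Strategy: iterate y from -50 to 50, compute RHS = 11·y³ − 7, and check whether it is a (positive or negative) perfect cube.
Check small values of y:
  y = 0: RHS = -7 is not a perfect cube.
  y = 1: RHS = 4 is not a perfect cube.
  y = -1: RHS = -18 is not a perfect cube.
  y = 2: RHS = 81 is not a perfect cube.
  y = -2: RHS = -95 is not a perfect cube.
  y = 3: RHS = 290 is not a perfect cube.
  y = -3: RHS = -304 is not a perfect cube.
Continuing the search up to |y| = 50 finds no solutions either.
No (x, y) in the scanned range satisfies the equation.

No integer solutions with |y| ≤ 50.


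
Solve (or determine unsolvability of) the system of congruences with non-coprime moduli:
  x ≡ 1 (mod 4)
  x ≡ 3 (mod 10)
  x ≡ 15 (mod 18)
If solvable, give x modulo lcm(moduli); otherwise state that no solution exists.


Moduli 4, 10, 18 are not pairwise coprime, so CRT works modulo lcm(m_i) when all pairwise compatibility conditions hold.
Pairwise compatibility: gcd(m_i, m_j) must divide a_i - a_j for every pair.
Merge one congruence at a time:
  Start: x ≡ 1 (mod 4).
  Combine with x ≡ 3 (mod 10): gcd(4, 10) = 2; 3 - 1 = 2, which IS divisible by 2, so compatible.
    Write x = 1 + 4·t and substitute into x ≡ 3 (mod 10): 4·t ≡ 3 − 1 = 2 (mod 10).
    Divide the congruence (and modulus) by g = 2: 2·t ≡ 1 (mod 5).
    The inverse of 2 mod 5 is 3 (since 2·3 = 6 = 1·5 + 1), so t ≡ 3·1 = 3 ≡ 3 (mod 5).
    Then x = 1 + 4·3 = 13, valid modulo lcm(4, 10) = 20: x ≡ 13 (mod 20).
  Combine with x ≡ 15 (mod 18): gcd(20, 18) = 2; 15 - 13 = 2, which IS divisible by 2, so compatible.
    Write x = 13 + 20·t and substitute into x ≡ 15 (mod 18): 20·t ≡ 15 − 13 = 2 (mod 18).
    Divide the congruence (and modulus) by g = 2: 10·t ≡ 1 (mod 9).
    Reduce coefficients mod 9: 1·t ≡ 1 (mod 9).
    So t ≡ 1 (mod 9).
    Then x = 13 + 20·1 = 33, valid modulo lcm(20, 18) = 180: x ≡ 33 (mod 180).
Verify: 33 mod 4 = 1, 33 mod 10 = 3, 33 mod 18 = 15.

x ≡ 33 (mod 180).


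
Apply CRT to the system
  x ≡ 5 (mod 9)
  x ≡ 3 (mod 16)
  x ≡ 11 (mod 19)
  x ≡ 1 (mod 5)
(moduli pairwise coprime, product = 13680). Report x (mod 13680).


Product of moduli M = 9 · 16 · 19 · 5 = 13680.
Merge one congruence at a time:
  Start: x ≡ 5 (mod 9).
  Combine with x ≡ 3 (mod 16); new modulus lcm = 144.
    Write x = 5 + 9·t and substitute into x ≡ 3 (mod 16): 9·t ≡ 3 − 5 = -2 (mod 16).
    Reduce coefficients mod 16: 9·t ≡ 14 (mod 16).
    The inverse of 9 mod 16 is 9 (since 9·9 = 81 = 5·16 + 1), so t ≡ 9·14 = 126 ≡ 14 (mod 16).
    Then x = 5 + 9·14 = 131, valid modulo lcm(9, 16) = 144: x ≡ 131 (mod 144).
  Combine with x ≡ 11 (mod 19); new modulus lcm = 2736.
    Write x = 131 + 144·t and substitute into x ≡ 11 (mod 19): 144·t ≡ 11 − 131 = -120 (mod 19).
    Reduce coefficients mod 19: 11·t ≡ 13 (mod 19).
    The inverse of 11 mod 19 is 7 (since 11·7 = 77 = 4·19 + 1), so t ≡ 7·13 = 91 ≡ 15 (mod 19).
    Then x = 131 + 144·15 = 2291, valid modulo lcm(144, 19) = 2736: x ≡ 2291 (mod 2736).
  Combine with x ≡ 1 (mod 5); new modulus lcm = 13680.
    Write x = 2291 + 2736·t and substitute into x ≡ 1 (mod 5): 2736·t ≡ 1 − 2291 = -2290 (mod 5).
    Reduce coefficients mod 5: 1·t ≡ 0 (mod 5).
    So t ≡ 0 (mod 5).
    Then x = 2291 + 2736·0 = 2291, valid modulo lcm(2736, 5) = 13680: x ≡ 2291 (mod 13680).
Verify against each original: 2291 mod 9 = 5, 2291 mod 16 = 3, 2291 mod 19 = 11, 2291 mod 5 = 1.

x ≡ 2291 (mod 13680).


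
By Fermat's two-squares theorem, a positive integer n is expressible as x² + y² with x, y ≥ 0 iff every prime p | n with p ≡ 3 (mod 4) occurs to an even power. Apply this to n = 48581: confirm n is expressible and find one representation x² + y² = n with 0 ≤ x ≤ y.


Step 1: Factor n = 48581 = 13 · 37 · 101.
Step 2: Check the mod-4 condition on each prime factor: 13 ≡ 1 (mod 4), exponent 1; 37 ≡ 1 (mod 4), exponent 1; 101 ≡ 1 (mod 4), exponent 1.
All primes ≡ 3 (mod 4) appear to even exponent (or don't appear), so by the two-squares theorem n IS expressible as a sum of two squares.
Step 3: Build a representation. Here n = 13 · 37 · 101 is a product of primes ≡ 1 (mod 4). Each prime p ≡ 1 (mod 4) is itself a sum of two squares; find a² by testing p − a² for a perfect square:
  13: 13 − 1² = 12, 13 − 2² = 9 = 3² ⇒ 13 = 2² + 3².
  37: 37 − 1² = 36 = 6² ⇒ 37 = 1² + 6².
  101: 101 − 1² = 100 = 10² ⇒ 101 = 1² + 10².
  Combine using the Brahmagupta–Fibonacci identity (a² + b²)(c² + d²) = (ac − bd)² + (ad + bc)² = (ac + bd)² + (ad − bc)²:
  13 · 37 = 481: from (2² + 3²)(1² + 6²), take (2·1 − 3·6, 2·6 + 3·1) = (2 − 18, 12 + 3) = (-16, 15); dropping signs (only squares matter) gives (16, 15); check 16² + 15² = 256 + 225 = 481 ✓.
  481 · 101 = 48581: from (16² + 15²)(1² + 10²), take (16·1 − 15·10, 16·10 + 15·1) = (16 − 150, 160 + 15) = (-134, 175); dropping signs (only squares matter) gives (134, 175); check 134² + 175² = 17956 + 30625 = 48581 ✓.
Step 4: Order so x ≤ y and verify: 134² + 175² = 17956 + 30625 = 48581 = n. ✓

n = 48581 = 134² + 175² (one valid representation with x ≤ y).


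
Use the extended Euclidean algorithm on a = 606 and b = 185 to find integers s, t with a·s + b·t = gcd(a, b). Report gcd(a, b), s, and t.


Euclidean algorithm on (606, 185) — divide until remainder is 0:
  606 = 3 · 185 + 51
  185 = 3 · 51 + 32
  51 = 1 · 32 + 19
  32 = 1 · 19 + 13
  19 = 1 · 13 + 6
  13 = 2 · 6 + 1
  6 = 6 · 1 + 0
gcd(606, 185) = 1.
Track Bezout coefficients alongside the remainders: start with r₀ = 606 = a·1 + b·0 (s = 1, t = 0) and r₁ = 185 = a·0 + b·1 (s = 0, t = 1); each new remainder r_{k+1} = r_{k-1} − q_k·r_k inherits s_{k+1} = s_{k-1} − q_k·s_k, t_{k+1} = t_{k-1} − q_k·t_k, so r_k = a·s_k + b·t_k at every step:
  q = 3: r = 51, s = 1 − 3·0 = 1, t = 0 − 3·1 = -3  (check: 606·1 + 185·(-3) = 51)
  q = 3: r = 32, s = 0 − 3·1 = -3, t = 1 − 3·(-3) = 10  (check: 606·(-3) + 185·10 = 32)
  q = 1: r = 19, s = 1 − 1·(-3) = 4, t = -3 − 1·10 = -13  (check: 606·4 + 185·(-13) = 19)
  q = 1: r = 13, s = -3 − 1·4 = -7, t = 10 − 1·(-13) = 23  (check: 606·(-7) + 185·23 = 13)
  q = 1: r = 6, s = 4 − 1·(-7) = 11, t = -13 − 1·23 = -36  (check: 606·11 + 185·(-36) = 6)
  q = 2: r = 1, s = -7 − 2·11 = -29, t = 23 − 2·(-36) = 95  (check: 606·(-29) + 185·95 = 1)
The row with r = 1 (the gcd) gives the Bezout coefficients s = -29, t = 95.
Result: 606 · (-29) + 185 · (95) = 1.

gcd(606, 185) = 1; s = -29, t = 95 (check: 606·(-29) + 185·95 = 1).


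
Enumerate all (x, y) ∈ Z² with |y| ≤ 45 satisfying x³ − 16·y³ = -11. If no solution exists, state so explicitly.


The equation is x³ - 16y³ = -11. For fixed y, x³ = 16·y³ − 11, so a solution requires the RHS to be a perfect cube.
Strategy: iterate y from -45 to 45, compute RHS = 16·y³ − 11, and check whether it is a (positive or negative) perfect cube.
Check small values of y:
  y = 0: RHS = -11 is not a perfect cube.
  y = 1: RHS = 5 is not a perfect cube.
  y = -1: RHS = -27 = (-3)³ ⇒ x = -3 works.
  y = 2: RHS = 117 is not a perfect cube.
  y = -2: RHS = -139 is not a perfect cube.
  y = 3: RHS = 421 is not a perfect cube.
  y = -3: RHS = -443 is not a perfect cube.
Continuing the search up to |y| = 45 finds no further solutions beyond those listed.
Collected solutions: (-3, -1).

Solutions (with |y| ≤ 45): (-3, -1).


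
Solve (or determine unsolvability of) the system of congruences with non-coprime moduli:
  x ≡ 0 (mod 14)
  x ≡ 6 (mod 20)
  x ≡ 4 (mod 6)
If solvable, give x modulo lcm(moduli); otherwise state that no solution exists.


Moduli 14, 20, 6 are not pairwise coprime, so CRT works modulo lcm(m_i) when all pairwise compatibility conditions hold.
Pairwise compatibility: gcd(m_i, m_j) must divide a_i - a_j for every pair.
Merge one congruence at a time:
  Start: x ≡ 0 (mod 14).
  Combine with x ≡ 6 (mod 20): gcd(14, 20) = 2; 6 - 0 = 6, which IS divisible by 2, so compatible.
    Write x = 0 + 14·t and substitute into x ≡ 6 (mod 20): 14·t ≡ 6 − 0 = 6 (mod 20).
    Divide the congruence (and modulus) by g = 2: 7·t ≡ 3 (mod 10).
    The inverse of 7 mod 10 is 3 (since 7·3 = 21 = 2·10 + 1), so t ≡ 3·3 = 9 ≡ 9 (mod 10).
    Then x = 0 + 14·9 = 126, valid modulo lcm(14, 20) = 140: x ≡ 126 (mod 140).
  Combine with x ≡ 4 (mod 6): gcd(140, 6) = 2; 4 - 126 = -122, which IS divisible by 2, so compatible.
    Write x = 126 + 140·t and substitute into x ≡ 4 (mod 6): 140·t ≡ 4 − 126 = -122 (mod 6).
    Divide the congruence (and modulus) by g = 2: 70·t ≡ -61 (mod 3).
    Reduce coefficients mod 3: 1·t ≡ 2 (mod 3).
    So t ≡ 2 (mod 3).
    Then x = 126 + 140·2 = 406, valid modulo lcm(140, 6) = 420: x ≡ 406 (mod 420).
Verify: 406 mod 14 = 0, 406 mod 20 = 6, 406 mod 6 = 4.

x ≡ 406 (mod 420).


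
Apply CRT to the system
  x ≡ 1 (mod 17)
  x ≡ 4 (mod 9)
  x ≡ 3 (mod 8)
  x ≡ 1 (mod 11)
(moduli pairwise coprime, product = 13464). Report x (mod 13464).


Product of moduli M = 17 · 9 · 8 · 11 = 13464.
Merge one congruence at a time:
  Start: x ≡ 1 (mod 17).
  Combine with x ≡ 4 (mod 9); new modulus lcm = 153.
    Write x = 1 + 17·t and substitute into x ≡ 4 (mod 9): 17·t ≡ 4 − 1 = 3 (mod 9).
    Reduce coefficients mod 9: 8·t ≡ 3 (mod 9).
    The inverse of 8 mod 9 is 8 (since 8·8 = 64 = 7·9 + 1), so t ≡ 8·3 = 24 ≡ 6 (mod 9).
    Then x = 1 + 17·6 = 103, valid modulo lcm(17, 9) = 153: x ≡ 103 (mod 153).
  Combine with x ≡ 3 (mod 8); new modulus lcm = 1224.
    Write x = 103 + 153·t and substitute into x ≡ 3 (mod 8): 153·t ≡ 3 − 103 = -100 (mod 8).
    Reduce coefficients mod 8: 1·t ≡ 4 (mod 8).
    So t ≡ 4 (mod 8).
    Then x = 103 + 153·4 = 715, valid modulo lcm(153, 8) = 1224: x ≡ 715 (mod 1224).
  Combine with x ≡ 1 (mod 11); new modulus lcm = 13464.
    Write x = 715 + 1224·t and substitute into x ≡ 1 (mod 11): 1224·t ≡ 1 − 715 = -714 (mod 11).
    Reduce coefficients mod 11: 3·t ≡ 1 (mod 11).
    The inverse of 3 mod 11 is 4 (since 3·4 = 12 = 1·11 + 1), so t ≡ 4·1 = 4 ≡ 4 (mod 11).
    Then x = 715 + 1224·4 = 5611, valid modulo lcm(1224, 11) = 13464: x ≡ 5611 (mod 13464).
Verify against each original: 5611 mod 17 = 1, 5611 mod 9 = 4, 5611 mod 8 = 3, 5611 mod 11 = 1.

x ≡ 5611 (mod 13464).


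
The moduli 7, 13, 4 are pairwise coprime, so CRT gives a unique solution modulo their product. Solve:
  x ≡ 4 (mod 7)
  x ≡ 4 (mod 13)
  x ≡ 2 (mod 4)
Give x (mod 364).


Moduli 7, 13, 4 are pairwise coprime; by CRT there is a unique solution modulo M = 7 · 13 · 4 = 364.
Solve pairwise, accumulating the modulus:
  Start with x ≡ 4 (mod 7).
  Combine with x ≡ 4 (mod 13): since gcd(7, 13) = 1, we get a unique residue mod 91.
    Write x = 4 + 7·t and substitute into x ≡ 4 (mod 13): 7·t ≡ 4 − 4 = 0 (mod 13).
    The inverse of 7 mod 13 is 2 (since 7·2 = 14 = 1·13 + 1), so t ≡ 2·0 = 0 ≡ 0 (mod 13).
    Then x = 4 + 7·0 = 4, valid modulo lcm(7, 13) = 91: x ≡ 4 (mod 91).
  Combine with x ≡ 2 (mod 4): since gcd(91, 4) = 1, we get a unique residue mod 364.
    Write x = 4 + 91·t and substitute into x ≡ 2 (mod 4): 91·t ≡ 2 − 4 = -2 (mod 4).
    Reduce coefficients mod 4: 3·t ≡ 2 (mod 4).
    The inverse of 3 mod 4 is 3 (since 3·3 = 9 = 2·4 + 1), so t ≡ 3·2 = 6 ≡ 2 (mod 4).
    Then x = 4 + 91·2 = 186, valid modulo lcm(91, 4) = 364: x ≡ 186 (mod 364).
Verify: 186 mod 7 = 4 ✓, 186 mod 13 = 4 ✓, 186 mod 4 = 2 ✓.

x ≡ 186 (mod 364).


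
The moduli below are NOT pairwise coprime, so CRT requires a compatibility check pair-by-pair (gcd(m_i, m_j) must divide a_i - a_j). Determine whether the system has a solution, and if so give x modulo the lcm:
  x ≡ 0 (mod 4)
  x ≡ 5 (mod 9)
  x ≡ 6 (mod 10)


Moduli 4, 9, 10 are not pairwise coprime, so CRT works modulo lcm(m_i) when all pairwise compatibility conditions hold.
Pairwise compatibility: gcd(m_i, m_j) must divide a_i - a_j for every pair.
Merge one congruence at a time:
  Start: x ≡ 0 (mod 4).
  Combine with x ≡ 5 (mod 9): gcd(4, 9) = 1; 5 - 0 = 5, which IS divisible by 1, so compatible.
    Write x = 0 + 4·t and substitute into x ≡ 5 (mod 9): 4·t ≡ 5 − 0 = 5 (mod 9).
    The inverse of 4 mod 9 is 7 (since 4·7 = 28 = 3·9 + 1), so t ≡ 7·5 = 35 ≡ 8 (mod 9).
    Then x = 0 + 4·8 = 32, valid modulo lcm(4, 9) = 36: x ≡ 32 (mod 36).
  Combine with x ≡ 6 (mod 10): gcd(36, 10) = 2; 6 - 32 = -26, which IS divisible by 2, so compatible.
    Write x = 32 + 36·t and substitute into x ≡ 6 (mod 10): 36·t ≡ 6 − 32 = -26 (mod 10).
    Divide the congruence (and modulus) by g = 2: 18·t ≡ -13 (mod 5).
    Reduce coefficients mod 5: 3·t ≡ 2 (mod 5).
    The inverse of 3 mod 5 is 2 (since 3·2 = 6 = 1·5 + 1), so t ≡ 2·2 = 4 ≡ 4 (mod 5).
    Then x = 32 + 36·4 = 176, valid modulo lcm(36, 10) = 180: x ≡ 176 (mod 180).
Verify: 176 mod 4 = 0, 176 mod 9 = 5, 176 mod 10 = 6.

x ≡ 176 (mod 180).


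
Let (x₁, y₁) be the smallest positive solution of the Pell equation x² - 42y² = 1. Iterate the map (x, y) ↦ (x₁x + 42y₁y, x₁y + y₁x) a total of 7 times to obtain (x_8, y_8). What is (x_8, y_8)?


Step 1: Find the fundamental solution (x₁, y₁) of x² - 42y² = 1.
  Expand √42 as a continued fraction. a₀ = ⌊√42⌋ = 6; iterate m_{k+1} = d_k·a_k − m_k, d_{k+1} = (42 − m_{k+1}²)/d_k, a_{k+1} = ⌊(a₀ + m_{k+1})/d_{k+1}⌋ (starting m₀ = 0, d₀ = 1), with convergents p_k = a_k·p_{k-1} + p_{k-2}, q_k = a_k·q_{k-1} + q_{k-2} (p₋₁ = 1, q₋₁ = 0):
  k = 0: a₀ = 6; p₀/q₀ = 6/1; p₀² − 42·q₀² = 36 − 42 = -6.
  k = 1: m = 6, d = 6, a = ⌊(6 + 6)/6⌋ = 2; p/q = (2·6 + 1)/(2·1 + 0) = 13/2; p² − 42·q² = 169 − 168 = 1.
  The first convergent with p² − 42·q² = 1 gives the fundamental solution (x₁, y₁) = (13, 2).
Step 2: Apply the recurrence (x_{n+1}, y_{n+1}) = (x₁x_n + 42y₁y_n, x₁y_n + y₁x_n) repeatedly.
  From (x_1, y_1) = (13, 2): x_2 = 13·13 + 42·2·2 = 337; y_2 = 13·2 + 2·13 = 52.
  From (x_2, y_2) = (337, 52): x_3 = 13·337 + 42·2·52 = 8749; y_3 = 13·52 + 2·337 = 1350.
  From (x_3, y_3) = (8749, 1350): x_4 = 13·8749 + 42·2·1350 = 227137; y_4 = 13·1350 + 2·8749 = 35048.
  From (x_4, y_4) = (227137, 35048): x_5 = 13·227137 + 42·2·35048 = 5896813; y_5 = 13·35048 + 2·227137 = 909898.
  From (x_5, y_5) = (5896813, 909898): x_6 = 13·5896813 + 42·2·909898 = 153090001; y_6 = 13·909898 + 2·5896813 = 23622300.
  From (x_6, y_6) = (153090001, 23622300): x_7 = 13·153090001 + 42·2·23622300 = 3974443213; y_7 = 13·23622300 + 2·153090001 = 613269902.
  From (x_7, y_7) = (3974443213, 613269902): x_8 = 13·3974443213 + 42·2·613269902 = 103182433537; y_8 = 13·613269902 + 2·3974443213 = 15921395152.
Step 3: Verify x_8² - 42·y_8² = 10646614590617422330369 - 10646614590617422330368 = 1 (should be 1). ✓

(x_1, y_1) = (13, 2); (x_8, y_8) = (103182433537, 15921395152).


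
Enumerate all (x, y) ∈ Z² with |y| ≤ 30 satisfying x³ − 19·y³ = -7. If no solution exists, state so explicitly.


The equation is x³ - 19y³ = -7. For fixed y, x³ = 19·y³ − 7, so a solution requires the RHS to be a perfect cube.
Strategy: iterate y from -30 to 30, compute RHS = 19·y³ − 7, and check whether it is a (positive or negative) perfect cube.
Check small values of y:
  y = 0: RHS = -7 is not a perfect cube.
  y = 1: RHS = 12 is not a perfect cube.
  y = -1: RHS = -26 is not a perfect cube.
  y = 2: RHS = 145 is not a perfect cube.
  y = -2: RHS = -159 is not a perfect cube.
  y = 3: RHS = 506 is not a perfect cube.
  y = -3: RHS = -520 is not a perfect cube.
Continuing the search up to |y| = 30 finds no solutions either.
No (x, y) in the scanned range satisfies the equation.

No integer solutions with |y| ≤ 30.


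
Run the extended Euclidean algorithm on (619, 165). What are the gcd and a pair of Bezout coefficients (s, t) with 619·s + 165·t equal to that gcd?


Euclidean algorithm on (619, 165) — divide until remainder is 0:
  619 = 3 · 165 + 124
  165 = 1 · 124 + 41
  124 = 3 · 41 + 1
  41 = 41 · 1 + 0
gcd(619, 165) = 1.
Track Bezout coefficients alongside the remainders: start with r₀ = 619 = a·1 + b·0 (s = 1, t = 0) and r₁ = 165 = a·0 + b·1 (s = 0, t = 1); each new remainder r_{k+1} = r_{k-1} − q_k·r_k inherits s_{k+1} = s_{k-1} − q_k·s_k, t_{k+1} = t_{k-1} − q_k·t_k, so r_k = a·s_k + b·t_k at every step:
  q = 3: r = 124, s = 1 − 3·0 = 1, t = 0 − 3·1 = -3  (check: 619·1 + 165·(-3) = 124)
  q = 1: r = 41, s = 0 − 1·1 = -1, t = 1 − 1·(-3) = 4  (check: 619·(-1) + 165·4 = 41)
  q = 3: r = 1, s = 1 − 3·(-1) = 4, t = -3 − 3·4 = -15  (check: 619·4 + 165·(-15) = 1)
The row with r = 1 (the gcd) gives the Bezout coefficients s = 4, t = -15.
Result: 619 · (4) + 165 · (-15) = 1.

gcd(619, 165) = 1; s = 4, t = -15 (check: 619·4 + 165·(-15) = 1).


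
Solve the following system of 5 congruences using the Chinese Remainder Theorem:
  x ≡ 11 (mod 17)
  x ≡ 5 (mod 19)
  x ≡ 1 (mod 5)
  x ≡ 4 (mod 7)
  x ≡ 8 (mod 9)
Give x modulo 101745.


Product of moduli M = 17 · 19 · 5 · 7 · 9 = 101745.
Merge one congruence at a time:
  Start: x ≡ 11 (mod 17).
  Combine with x ≡ 5 (mod 19); new modulus lcm = 323.
    Write x = 11 + 17·t and substitute into x ≡ 5 (mod 19): 17·t ≡ 5 − 11 = -6 (mod 19).
    Reduce coefficients mod 19: 17·t ≡ 13 (mod 19).
    The inverse of 17 mod 19 is 9 (since 17·9 = 153 = 8·19 + 1), so t ≡ 9·13 = 117 ≡ 3 (mod 19).
    Then x = 11 + 17·3 = 62, valid modulo lcm(17, 19) = 323: x ≡ 62 (mod 323).
  Combine with x ≡ 1 (mod 5); new modulus lcm = 1615.
    Write x = 62 + 323·t and substitute into x ≡ 1 (mod 5): 323·t ≡ 1 − 62 = -61 (mod 5).
    Reduce coefficients mod 5: 3·t ≡ 4 (mod 5).
    The inverse of 3 mod 5 is 2 (since 3·2 = 6 = 1·5 + 1), so t ≡ 2·4 = 8 ≡ 3 (mod 5).
    Then x = 62 + 323·3 = 1031, valid modulo lcm(323, 5) = 1615: x ≡ 1031 (mod 1615).
  Combine with x ≡ 4 (mod 7); new modulus lcm = 11305.
    Write x = 1031 + 1615·t and substitute into x ≡ 4 (mod 7): 1615·t ≡ 4 − 1031 = -1027 (mod 7).
    Reduce coefficients mod 7: 5·t ≡ 2 (mod 7).
    The inverse of 5 mod 7 is 3 (since 5·3 = 15 = 2·7 + 1), so t ≡ 3·2 = 6 ≡ 6 (mod 7).
    Then x = 1031 + 1615·6 = 10721, valid modulo lcm(1615, 7) = 11305: x ≡ 10721 (mod 11305).
  Combine with x ≡ 8 (mod 9); new modulus lcm = 101745.
    Write x = 10721 + 11305·t and substitute into x ≡ 8 (mod 9): 11305·t ≡ 8 − 10721 = -10713 (mod 9).
    Reduce coefficients mod 9: 1·t ≡ 6 (mod 9).
    So t ≡ 6 (mod 9).
    Then x = 10721 + 11305·6 = 78551, valid modulo lcm(11305, 9) = 101745: x ≡ 78551 (mod 101745).
Verify against each original: 78551 mod 17 = 11, 78551 mod 19 = 5, 78551 mod 5 = 1, 78551 mod 7 = 4, 78551 mod 9 = 8.

x ≡ 78551 (mod 101745).


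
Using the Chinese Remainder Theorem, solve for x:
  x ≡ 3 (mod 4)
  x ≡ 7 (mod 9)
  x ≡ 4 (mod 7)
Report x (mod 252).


Moduli 4, 9, 7 are pairwise coprime; by CRT there is a unique solution modulo M = 4 · 9 · 7 = 252.
Solve pairwise, accumulating the modulus:
  Start with x ≡ 3 (mod 4).
  Combine with x ≡ 7 (mod 9): since gcd(4, 9) = 1, we get a unique residue mod 36.
    Write x = 3 + 4·t and substitute into x ≡ 7 (mod 9): 4·t ≡ 7 − 3 = 4 (mod 9).
    The inverse of 4 mod 9 is 7 (since 4·7 = 28 = 3·9 + 1), so t ≡ 7·4 = 28 ≡ 1 (mod 9).
    Then x = 3 + 4·1 = 7, valid modulo lcm(4, 9) = 36: x ≡ 7 (mod 36).
  Combine with x ≡ 4 (mod 7): since gcd(36, 7) = 1, we get a unique residue mod 252.
    Write x = 7 + 36·t and substitute into x ≡ 4 (mod 7): 36·t ≡ 4 − 7 = -3 (mod 7).
    Reduce coefficients mod 7: 1·t ≡ 4 (mod 7).
    So t ≡ 4 (mod 7).
    Then x = 7 + 36·4 = 151, valid modulo lcm(36, 7) = 252: x ≡ 151 (mod 252).
Verify: 151 mod 4 = 3 ✓, 151 mod 9 = 7 ✓, 151 mod 7 = 4 ✓.

x ≡ 151 (mod 252).


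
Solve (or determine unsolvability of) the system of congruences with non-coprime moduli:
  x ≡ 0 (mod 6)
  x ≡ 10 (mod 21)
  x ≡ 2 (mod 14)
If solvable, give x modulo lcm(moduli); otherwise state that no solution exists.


Moduli 6, 21, 14 are not pairwise coprime, so CRT works modulo lcm(m_i) when all pairwise compatibility conditions hold.
Pairwise compatibility: gcd(m_i, m_j) must divide a_i - a_j for every pair.
Merge one congruence at a time:
  Start: x ≡ 0 (mod 6).
  Combine with x ≡ 10 (mod 21): gcd(6, 21) = 3, and 10 - 0 = 10 is NOT divisible by 3.
    ⇒ system is inconsistent (no integer solution).

No solution (the system is inconsistent).


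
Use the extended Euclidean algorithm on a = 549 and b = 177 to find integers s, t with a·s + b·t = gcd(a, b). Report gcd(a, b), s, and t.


Euclidean algorithm on (549, 177) — divide until remainder is 0:
  549 = 3 · 177 + 18
  177 = 9 · 18 + 15
  18 = 1 · 15 + 3
  15 = 5 · 3 + 0
gcd(549, 177) = 3.
Track Bezout coefficients alongside the remainders: start with r₀ = 549 = a·1 + b·0 (s = 1, t = 0) and r₁ = 177 = a·0 + b·1 (s = 0, t = 1); each new remainder r_{k+1} = r_{k-1} − q_k·r_k inherits s_{k+1} = s_{k-1} − q_k·s_k, t_{k+1} = t_{k-1} − q_k·t_k, so r_k = a·s_k + b·t_k at every step:
  q = 3: r = 18, s = 1 − 3·0 = 1, t = 0 − 3·1 = -3  (check: 549·1 + 177·(-3) = 18)
  q = 9: r = 15, s = 0 − 9·1 = -9, t = 1 − 9·(-3) = 28  (check: 549·(-9) + 177·28 = 15)
  q = 1: r = 3, s = 1 − 1·(-9) = 10, t = -3 − 1·28 = -31  (check: 549·10 + 177·(-31) = 3)
The row with r = 3 (the gcd) gives the Bezout coefficients s = 10, t = -31.
Result: 549 · (10) + 177 · (-31) = 3.

gcd(549, 177) = 3; s = 10, t = -31 (check: 549·10 + 177·(-31) = 3).


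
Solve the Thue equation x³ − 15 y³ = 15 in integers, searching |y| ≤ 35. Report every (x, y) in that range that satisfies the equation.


The equation is x³ - 15y³ = 15. For fixed y, x³ = 15·y³ + 15, so a solution requires the RHS to be a perfect cube.
Strategy: iterate y from -35 to 35, compute RHS = 15·y³ + 15, and check whether it is a (positive or negative) perfect cube.
Check small values of y:
  y = 0: RHS = 15 is not a perfect cube.
  y = 1: RHS = 30 is not a perfect cube.
  y = -1: RHS = 0 = (0)³ ⇒ x = 0 works.
  y = 2: RHS = 135 is not a perfect cube.
  y = -2: RHS = -105 is not a perfect cube.
  y = 3: RHS = 420 is not a perfect cube.
  y = -3: RHS = -390 is not a perfect cube.
Continuing the search up to |y| = 35 finds no further solutions beyond those listed.
Collected solutions: (0, -1).

Solutions (with |y| ≤ 35): (0, -1).


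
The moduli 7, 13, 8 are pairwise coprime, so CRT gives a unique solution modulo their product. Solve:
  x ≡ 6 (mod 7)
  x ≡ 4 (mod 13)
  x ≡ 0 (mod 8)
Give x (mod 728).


Moduli 7, 13, 8 are pairwise coprime; by CRT there is a unique solution modulo M = 7 · 13 · 8 = 728.
Solve pairwise, accumulating the modulus:
  Start with x ≡ 6 (mod 7).
  Combine with x ≡ 4 (mod 13): since gcd(7, 13) = 1, we get a unique residue mod 91.
    Write x = 6 + 7·t and substitute into x ≡ 4 (mod 13): 7·t ≡ 4 − 6 = -2 (mod 13).
    Reduce coefficients mod 13: 7·t ≡ 11 (mod 13).
    The inverse of 7 mod 13 is 2 (since 7·2 = 14 = 1·13 + 1), so t ≡ 2·11 = 22 ≡ 9 (mod 13).
    Then x = 6 + 7·9 = 69, valid modulo lcm(7, 13) = 91: x ≡ 69 (mod 91).
  Combine with x ≡ 0 (mod 8): since gcd(91, 8) = 1, we get a unique residue mod 728.
    Write x = 69 + 91·t and substitute into x ≡ 0 (mod 8): 91·t ≡ 0 − 69 = -69 (mod 8).
    Reduce coefficients mod 8: 3·t ≡ 3 (mod 8).
    The inverse of 3 mod 8 is 3 (since 3·3 = 9 = 1·8 + 1), so t ≡ 3·3 = 9 ≡ 1 (mod 8).
    Then x = 69 + 91·1 = 160, valid modulo lcm(91, 8) = 728: x ≡ 160 (mod 728).
Verify: 160 mod 7 = 6 ✓, 160 mod 13 = 4 ✓, 160 mod 8 = 0 ✓.

x ≡ 160 (mod 728).


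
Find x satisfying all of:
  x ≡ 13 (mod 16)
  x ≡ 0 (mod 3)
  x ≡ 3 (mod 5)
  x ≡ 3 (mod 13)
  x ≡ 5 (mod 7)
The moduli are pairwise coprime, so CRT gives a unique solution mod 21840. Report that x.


Product of moduli M = 16 · 3 · 5 · 13 · 7 = 21840.
Merge one congruence at a time:
  Start: x ≡ 13 (mod 16).
  Combine with x ≡ 0 (mod 3); new modulus lcm = 48.
    Write x = 13 + 16·t and substitute into x ≡ 0 (mod 3): 16·t ≡ 0 − 13 = -13 (mod 3).
    Reduce coefficients mod 3: 1·t ≡ 2 (mod 3).
    So t ≡ 2 (mod 3).
    Then x = 13 + 16·2 = 45, valid modulo lcm(16, 3) = 48: x ≡ 45 (mod 48).
  Combine with x ≡ 3 (mod 5); new modulus lcm = 240.
    Write x = 45 + 48·t and substitute into x ≡ 3 (mod 5): 48·t ≡ 3 − 45 = -42 (mod 5).
    Reduce coefficients mod 5: 3·t ≡ 3 (mod 5).
    The inverse of 3 mod 5 is 2 (since 3·2 = 6 = 1·5 + 1), so t ≡ 2·3 = 6 ≡ 1 (mod 5).
    Then x = 45 + 48·1 = 93, valid modulo lcm(48, 5) = 240: x ≡ 93 (mod 240).
  Combine with x ≡ 3 (mod 13); new modulus lcm = 3120.
    Write x = 93 + 240·t and substitute into x ≡ 3 (mod 13): 240·t ≡ 3 − 93 = -90 (mod 13).
    Reduce coefficients mod 13: 6·t ≡ 1 (mod 13).
    The inverse of 6 mod 13 is 11 (since 6·11 = 66 = 5·13 + 1), so t ≡ 11·1 = 11 ≡ 11 (mod 13).
    Then x = 93 + 240·11 = 2733, valid modulo lcm(240, 13) = 3120: x ≡ 2733 (mod 3120).
  Combine with x ≡ 5 (mod 7); new modulus lcm = 21840.
    Write x = 2733 + 3120·t and substitute into x ≡ 5 (mod 7): 3120·t ≡ 5 − 2733 = -2728 (mod 7).
    Reduce coefficients mod 7: 5·t ≡ 2 (mod 7).
    The inverse of 5 mod 7 is 3 (since 5·3 = 15 = 2·7 + 1), so t ≡ 3·2 = 6 ≡ 6 (mod 7).
    Then x = 2733 + 3120·6 = 21453, valid modulo lcm(3120, 7) = 21840: x ≡ 21453 (mod 21840).
Verify against each original: 21453 mod 16 = 13, 21453 mod 3 = 0, 21453 mod 5 = 3, 21453 mod 13 = 3, 21453 mod 7 = 5.

x ≡ 21453 (mod 21840).


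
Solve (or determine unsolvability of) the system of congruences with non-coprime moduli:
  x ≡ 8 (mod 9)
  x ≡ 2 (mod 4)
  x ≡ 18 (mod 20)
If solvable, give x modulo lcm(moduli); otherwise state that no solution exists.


Moduli 9, 4, 20 are not pairwise coprime, so CRT works modulo lcm(m_i) when all pairwise compatibility conditions hold.
Pairwise compatibility: gcd(m_i, m_j) must divide a_i - a_j for every pair.
Merge one congruence at a time:
  Start: x ≡ 8 (mod 9).
  Combine with x ≡ 2 (mod 4): gcd(9, 4) = 1; 2 - 8 = -6, which IS divisible by 1, so compatible.
    Write x = 8 + 9·t and substitute into x ≡ 2 (mod 4): 9·t ≡ 2 − 8 = -6 (mod 4).
    Reduce coefficients mod 4: 1·t ≡ 2 (mod 4).
    So t ≡ 2 (mod 4).
    Then x = 8 + 9·2 = 26, valid modulo lcm(9, 4) = 36: x ≡ 26 (mod 36).
  Combine with x ≡ 18 (mod 20): gcd(36, 20) = 4; 18 - 26 = -8, which IS divisible by 4, so compatible.
    Write x = 26 + 36·t and substitute into x ≡ 18 (mod 20): 36·t ≡ 18 − 26 = -8 (mod 20).
    Divide the congruence (and modulus) by g = 4: 9·t ≡ -2 (mod 5).
    Reduce coefficients mod 5: 4·t ≡ 3 (mod 5).
    The inverse of 4 mod 5 is 4 (since 4·4 = 16 = 3·5 + 1), so t ≡ 4·3 = 12 ≡ 2 (mod 5).
    Then x = 26 + 36·2 = 98, valid modulo lcm(36, 20) = 180: x ≡ 98 (mod 180).
Verify: 98 mod 9 = 8, 98 mod 4 = 2, 98 mod 20 = 18.

x ≡ 98 (mod 180).


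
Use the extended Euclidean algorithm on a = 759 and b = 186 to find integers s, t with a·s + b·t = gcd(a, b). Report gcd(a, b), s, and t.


Euclidean algorithm on (759, 186) — divide until remainder is 0:
  759 = 4 · 186 + 15
  186 = 12 · 15 + 6
  15 = 2 · 6 + 3
  6 = 2 · 3 + 0
gcd(759, 186) = 3.
Track Bezout coefficients alongside the remainders: start with r₀ = 759 = a·1 + b·0 (s = 1, t = 0) and r₁ = 186 = a·0 + b·1 (s = 0, t = 1); each new remainder r_{k+1} = r_{k-1} − q_k·r_k inherits s_{k+1} = s_{k-1} − q_k·s_k, t_{k+1} = t_{k-1} − q_k·t_k, so r_k = a·s_k + b·t_k at every step:
  q = 4: r = 15, s = 1 − 4·0 = 1, t = 0 − 4·1 = -4  (check: 759·1 + 186·(-4) = 15)
  q = 12: r = 6, s = 0 − 12·1 = -12, t = 1 − 12·(-4) = 49  (check: 759·(-12) + 186·49 = 6)
  q = 2: r = 3, s = 1 − 2·(-12) = 25, t = -4 − 2·49 = -102  (check: 759·25 + 186·(-102) = 3)
The row with r = 3 (the gcd) gives the Bezout coefficients s = 25, t = -102.
Result: 759 · (25) + 186 · (-102) = 3.

gcd(759, 186) = 3; s = 25, t = -102 (check: 759·25 + 186·(-102) = 3).


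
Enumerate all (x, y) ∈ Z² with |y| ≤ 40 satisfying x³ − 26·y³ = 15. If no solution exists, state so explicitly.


The equation is x³ - 26y³ = 15. For fixed y, x³ = 26·y³ + 15, so a solution requires the RHS to be a perfect cube.
Strategy: iterate y from -40 to 40, compute RHS = 26·y³ + 15, and check whether it is a (positive or negative) perfect cube.
Check small values of y:
  y = 0: RHS = 15 is not a perfect cube.
  y = 1: RHS = 41 is not a perfect cube.
  y = -1: RHS = -11 is not a perfect cube.
  y = 2: RHS = 223 is not a perfect cube.
  y = -2: RHS = -193 is not a perfect cube.
  y = 3: RHS = 717 is not a perfect cube.
  y = -3: RHS = -687 is not a perfect cube.
Continuing the search up to |y| = 40 finds no solutions either.
No (x, y) in the scanned range satisfies the equation.

No integer solutions with |y| ≤ 40.


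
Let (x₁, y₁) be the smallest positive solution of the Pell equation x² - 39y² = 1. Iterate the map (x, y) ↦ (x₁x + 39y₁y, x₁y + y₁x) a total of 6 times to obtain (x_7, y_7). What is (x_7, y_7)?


Step 1: Find the fundamental solution (x₁, y₁) of x² - 39y² = 1.
  Expand √39 as a continued fraction. a₀ = ⌊√39⌋ = 6; iterate m_{k+1} = d_k·a_k − m_k, d_{k+1} = (39 − m_{k+1}²)/d_k, a_{k+1} = ⌊(a₀ + m_{k+1})/d_{k+1}⌋ (starting m₀ = 0, d₀ = 1), with convergents p_k = a_k·p_{k-1} + p_{k-2}, q_k = a_k·q_{k-1} + q_{k-2} (p₋₁ = 1, q₋₁ = 0):
  k = 0: a₀ = 6; p₀/q₀ = 6/1; p₀² − 39·q₀² = 36 − 39 = -3.
  k = 1: m = 6, d = 3, a = ⌊(6 + 6)/3⌋ = 4; p/q = (4·6 + 1)/(4·1 + 0) = 25/4; p² − 39·q² = 625 − 624 = 1.
  The first convergent with p² − 39·q² = 1 gives the fundamental solution (x₁, y₁) = (25, 4).
Step 2: Apply the recurrence (x_{n+1}, y_{n+1}) = (x₁x_n + 39y₁y_n, x₁y_n + y₁x_n) repeatedly.
  From (x_1, y_1) = (25, 4): x_2 = 25·25 + 39·4·4 = 1249; y_2 = 25·4 + 4·25 = 200.
  From (x_2, y_2) = (1249, 200): x_3 = 25·1249 + 39·4·200 = 62425; y_3 = 25·200 + 4·1249 = 9996.
  From (x_3, y_3) = (62425, 9996): x_4 = 25·62425 + 39·4·9996 = 3120001; y_4 = 25·9996 + 4·62425 = 499600.
  From (x_4, y_4) = (3120001, 499600): x_5 = 25·3120001 + 39·4·499600 = 155937625; y_5 = 25·499600 + 4·3120001 = 24970004.
  From (x_5, y_5) = (155937625, 24970004): x_6 = 25·155937625 + 39·4·24970004 = 7793761249; y_6 = 25·24970004 + 4·155937625 = 1248000600.
  From (x_6, y_6) = (7793761249, 1248000600): x_7 = 25·7793761249 + 39·4·1248000600 = 389532124825; y_7 = 25·1248000600 + 4·7793761249 = 62375059996.
Step 3: Verify x_7² - 39·y_7² = 151735276270679381280625 - 151735276270679381280624 = 1 (should be 1). ✓

(x_1, y_1) = (25, 4); (x_7, y_7) = (389532124825, 62375059996).


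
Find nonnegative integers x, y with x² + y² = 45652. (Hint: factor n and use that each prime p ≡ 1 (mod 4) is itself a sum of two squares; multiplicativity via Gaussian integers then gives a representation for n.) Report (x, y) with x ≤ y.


Step 1: Factor n = 45652 = 2^2 · 101 · 113.
Step 2: Check the mod-4 condition on each prime factor: 2 = 2 (special); 101 ≡ 1 (mod 4), exponent 1; 113 ≡ 1 (mod 4), exponent 1.
All primes ≡ 3 (mod 4) appear to even exponent (or don't appear), so by the two-squares theorem n IS expressible as a sum of two squares.
Step 3: Build a representation. Group n = k² · m with k = 2 and m = 101 · 113 = 11413 (a product of primes ≡ 1 (mod 4)); a representation of m scales to one of n via (k·x)² + (k·y)² = k²(x² + y²). Each prime p ≡ 1 (mod 4) is itself a sum of two squares; find a² by testing p − a² for a perfect square:
  101: 101 − 1² = 100 = 10² ⇒ 101 = 1² + 10².
  113: 113 − 1² = 112, 113 − 2² = 109, 113 − 3² = 104, 113 − 4² = 97, 113 − 5² = 88, 113 − 6² = 77, 113 − 7² = 64 = 8² ⇒ 113 = 7² + 8².
  Combine using the Brahmagupta–Fibonacci identity (a² + b²)(c² + d²) = (ac − bd)² + (ad + bc)² = (ac + bd)² + (ad − bc)²:
  101 · 113 = 11413: from (1² + 10²)(7² + 8²), take (1·7 − 10·8, 1·8 + 10·7) = (7 − 80, 8 + 70) = (-73, 78); dropping signs (only squares matter) gives (73, 78); check 73² + 78² = 5329 + 6084 = 11413 ✓.
  Scale by k = 2: (2·73, 2·78) = (146, 156).
Step 4: Order so x ≤ y and verify: 146² + 156² = 21316 + 24336 = 45652 = n. ✓

n = 45652 = 146² + 156² (one valid representation with x ≤ y).


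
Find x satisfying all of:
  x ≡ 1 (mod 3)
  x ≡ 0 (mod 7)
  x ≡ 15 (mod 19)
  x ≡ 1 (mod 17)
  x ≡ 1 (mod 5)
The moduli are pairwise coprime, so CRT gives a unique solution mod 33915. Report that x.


Product of moduli M = 3 · 7 · 19 · 17 · 5 = 33915.
Merge one congruence at a time:
  Start: x ≡ 1 (mod 3).
  Combine with x ≡ 0 (mod 7); new modulus lcm = 21.
    Write x = 1 + 3·t and substitute into x ≡ 0 (mod 7): 3·t ≡ 0 − 1 = -1 (mod 7).
    Reduce coefficients mod 7: 3·t ≡ 6 (mod 7).
    The inverse of 3 mod 7 is 5 (since 3·5 = 15 = 2·7 + 1), so t ≡ 5·6 = 30 ≡ 2 (mod 7).
    Then x = 1 + 3·2 = 7, valid modulo lcm(3, 7) = 21: x ≡ 7 (mod 21).
  Combine with x ≡ 15 (mod 19); new modulus lcm = 399.
    Write x = 7 + 21·t and substitute into x ≡ 15 (mod 19): 21·t ≡ 15 − 7 = 8 (mod 19).
    Reduce coefficients mod 19: 2·t ≡ 8 (mod 19).
    The inverse of 2 mod 19 is 10 (since 2·10 = 20 = 1·19 + 1), so t ≡ 10·8 = 80 ≡ 4 (mod 19).
    Then x = 7 + 21·4 = 91, valid modulo lcm(21, 19) = 399: x ≡ 91 (mod 399).
  Combine with x ≡ 1 (mod 17); new modulus lcm = 6783.
    Write x = 91 + 399·t and substitute into x ≡ 1 (mod 17): 399·t ≡ 1 − 91 = -90 (mod 17).
    Reduce coefficients mod 17: 8·t ≡ 12 (mod 17).
    The inverse of 8 mod 17 is 15 (since 8·15 = 120 = 7·17 + 1), so t ≡ 15·12 = 180 ≡ 10 (mod 17).
    Then x = 91 + 399·10 = 4081, valid modulo lcm(399, 17) = 6783: x ≡ 4081 (mod 6783).
  Combine with x ≡ 1 (mod 5); new modulus lcm = 33915.
    Write x = 4081 + 6783·t and substitute into x ≡ 1 (mod 5): 6783·t ≡ 1 − 4081 = -4080 (mod 5).
    Reduce coefficients mod 5: 3·t ≡ 0 (mod 5).
    The inverse of 3 mod 5 is 2 (since 3·2 = 6 = 1·5 + 1), so t ≡ 2·0 = 0 ≡ 0 (mod 5).
    Then x = 4081 + 6783·0 = 4081, valid modulo lcm(6783, 5) = 33915: x ≡ 4081 (mod 33915).
Verify against each original: 4081 mod 3 = 1, 4081 mod 7 = 0, 4081 mod 19 = 15, 4081 mod 17 = 1, 4081 mod 5 = 1.

x ≡ 4081 (mod 33915).


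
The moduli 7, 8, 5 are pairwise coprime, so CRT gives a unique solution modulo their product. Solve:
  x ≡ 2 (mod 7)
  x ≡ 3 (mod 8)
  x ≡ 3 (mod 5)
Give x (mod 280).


Moduli 7, 8, 5 are pairwise coprime; by CRT there is a unique solution modulo M = 7 · 8 · 5 = 280.
Solve pairwise, accumulating the modulus:
  Start with x ≡ 2 (mod 7).
  Combine with x ≡ 3 (mod 8): since gcd(7, 8) = 1, we get a unique residue mod 56.
    Write x = 2 + 7·t and substitute into x ≡ 3 (mod 8): 7·t ≡ 3 − 2 = 1 (mod 8).
    The inverse of 7 mod 8 is 7 (since 7·7 = 49 = 6·8 + 1), so t ≡ 7·1 = 7 ≡ 7 (mod 8).
    Then x = 2 + 7·7 = 51, valid modulo lcm(7, 8) = 56: x ≡ 51 (mod 56).
  Combine with x ≡ 3 (mod 5): since gcd(56, 5) = 1, we get a unique residue mod 280.
    Write x = 51 + 56·t and substitute into x ≡ 3 (mod 5): 56·t ≡ 3 − 51 = -48 (mod 5).
    Reduce coefficients mod 5: 1·t ≡ 2 (mod 5).
    So t ≡ 2 (mod 5).
    Then x = 51 + 56·2 = 163, valid modulo lcm(56, 5) = 280: x ≡ 163 (mod 280).
Verify: 163 mod 7 = 2 ✓, 163 mod 8 = 3 ✓, 163 mod 5 = 3 ✓.

x ≡ 163 (mod 280).


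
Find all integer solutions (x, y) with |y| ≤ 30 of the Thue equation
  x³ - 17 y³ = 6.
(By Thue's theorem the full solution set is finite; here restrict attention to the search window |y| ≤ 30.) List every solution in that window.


The equation is x³ - 17y³ = 6. For fixed y, x³ = 17·y³ + 6, so a solution requires the RHS to be a perfect cube.
Strategy: iterate y from -30 to 30, compute RHS = 17·y³ + 6, and check whether it is a (positive or negative) perfect cube.
Check small values of y:
  y = 0: RHS = 6 is not a perfect cube.
  y = 1: RHS = 23 is not a perfect cube.
  y = -1: RHS = -11 is not a perfect cube.
  y = 2: RHS = 142 is not a perfect cube.
  y = -2: RHS = -130 is not a perfect cube.
  y = 3: RHS = 465 is not a perfect cube.
  y = -3: RHS = -453 is not a perfect cube.
Continuing the search up to |y| = 30 finds no solutions either.
No (x, y) in the scanned range satisfies the equation.

No integer solutions with |y| ≤ 30.


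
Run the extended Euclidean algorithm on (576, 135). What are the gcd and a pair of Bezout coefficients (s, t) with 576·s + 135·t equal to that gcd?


Euclidean algorithm on (576, 135) — divide until remainder is 0:
  576 = 4 · 135 + 36
  135 = 3 · 36 + 27
  36 = 1 · 27 + 9
  27 = 3 · 9 + 0
gcd(576, 135) = 9.
Track Bezout coefficients alongside the remainders: start with r₀ = 576 = a·1 + b·0 (s = 1, t = 0) and r₁ = 135 = a·0 + b·1 (s = 0, t = 1); each new remainder r_{k+1} = r_{k-1} − q_k·r_k inherits s_{k+1} = s_{k-1} − q_k·s_k, t_{k+1} = t_{k-1} − q_k·t_k, so r_k = a·s_k + b·t_k at every step:
  q = 4: r = 36, s = 1 − 4·0 = 1, t = 0 − 4·1 = -4  (check: 576·1 + 135·(-4) = 36)
  q = 3: r = 27, s = 0 − 3·1 = -3, t = 1 − 3·(-4) = 13  (check: 576·(-3) + 135·13 = 27)
  q = 1: r = 9, s = 1 − 1·(-3) = 4, t = -4 − 1·13 = -17  (check: 576·4 + 135·(-17) = 9)
The row with r = 9 (the gcd) gives the Bezout coefficients s = 4, t = -17.
Result: 576 · (4) + 135 · (-17) = 9.

gcd(576, 135) = 9; s = 4, t = -17 (check: 576·4 + 135·(-17) = 9).
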